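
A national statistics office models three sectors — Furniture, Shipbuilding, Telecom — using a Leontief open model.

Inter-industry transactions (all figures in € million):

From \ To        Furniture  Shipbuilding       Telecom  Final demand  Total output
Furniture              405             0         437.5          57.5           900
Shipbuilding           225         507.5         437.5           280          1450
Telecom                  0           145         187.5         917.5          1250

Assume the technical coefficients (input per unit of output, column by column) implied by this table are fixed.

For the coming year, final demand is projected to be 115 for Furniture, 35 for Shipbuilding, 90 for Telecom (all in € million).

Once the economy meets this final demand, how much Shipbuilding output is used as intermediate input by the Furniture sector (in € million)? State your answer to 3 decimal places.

z_SF = 73.595

Technical coefficients a_ij = z_ij / X_j:
  a_FF = 405/900 = 0.45, a_SF = 225/900 = 0.25, a_TF = 0/900 = 0.00
  a_FS = 0/1450 = 0.00, a_SS = 507.5/1450 = 0.35, a_TS = 145/1450 = 0.10
  a_FT = 437.5/1250 = 0.35, a_ST = 437.5/1250 = 0.35, a_TT = 187.5/1250 = 0.15
I − A =
  [   0.55     0.00    -0.35]
  [  -0.25     0.65    -0.35]
  [   0.00    -0.10     0.85]
Cofactors of I−A, C_ij = (−1)^(i+j)·(minor ij) (rows/columns in the sector order above):
  C_11 = (0.65)(0.85) − (-0.35)(-0.10) = 0.5175
  C_12 = −[(-0.25)(0.85) − (-0.35)(0.00)] = 0.2125
  C_13 = (-0.25)(-0.10) − (0.65)(0.00) = 0.0250
  C_21 = −[(0.00)(0.85) − (-0.35)(-0.10)] = 0.0350
  C_22 = (0.55)(0.85) − (-0.35)(0.00) = 0.4675
  C_23 = −[(0.55)(-0.10) − (0.00)(0.00)] = 0.0550
  C_31 = (0.00)(-0.35) − (-0.35)(0.65) = 0.2275
  C_32 = −[(0.55)(-0.35) − (-0.35)(-0.25)] = 0.2800
  C_33 = (0.55)(0.65) − (0.00)(-0.25) = 0.3575
det(I−A) = Σ_j (I−A)_1j·C_1j = (0.55)(0.5175) + (0.00)(0.2125) + (-0.35)(0.0250) = 0.275875
adj(I−A) = Cᵀ =
  [ 0.5175   0.0350   0.2275]
  [ 0.2125   0.4675   0.2800]
  [ 0.0250   0.0550   0.3575]
(I − A)⁻¹ = adj(I−A) / det(I−A) ≈
  [   1.8758     0.1269     0.8246]
  [   0.7703     1.6946     1.0150]
  [   0.0906     0.1994     1.2959]
First solve x = (I − A)⁻¹ d = adj(I−A)·d / det(I−A); in particular x_F = (0.5175·115 + 0.0350·35 + 0.2275·90) / 0.275875 = 81.2125 / 0.275875 ≈ 294.38151.
Intermediate flow from S to F: z_SF = a_SF · x_F = 0.25 × 81.2125 / 0.275875 = 20.303125 / 0.275875 ≈ 73.595.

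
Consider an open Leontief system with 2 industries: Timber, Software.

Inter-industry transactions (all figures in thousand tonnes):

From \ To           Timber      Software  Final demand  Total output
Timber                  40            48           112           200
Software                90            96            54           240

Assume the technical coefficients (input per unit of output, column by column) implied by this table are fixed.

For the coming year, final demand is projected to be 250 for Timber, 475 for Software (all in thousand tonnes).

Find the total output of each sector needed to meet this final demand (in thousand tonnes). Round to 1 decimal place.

x_T = 628.2, x_S = 1262.8

Technical coefficients a_ij = z_ij / X_j:
  a_TT = 40/200 = 0.20, a_ST = 90/200 = 0.45
  a_TS = 48/240 = 0.20, a_SS = 96/240 = 0.40
I − A =
  [   0.80    -0.20]
  [  -0.45     0.60]
det(I−A) = (0.80)(0.60) − (-0.20)(-0.45) = 0.3900
adj(I−A) = [[0.60, 0.20], [0.45, 0.80]]
(I − A)⁻¹ = adj(I−A) / det(I−A) ≈
  [   1.5385     0.5128]
  [   1.1538     2.0513]
x = (I − A)⁻¹ d = adj(I−A)·d / det(I−A), with det(I−A) = 0.3900:
  x_T = (0.60·250 + 0.20·475) / 0.3900 = 245.00 / 0.3900 ≈ 628.2
  x_S = (0.45·250 + 0.80·475) / 0.3900 = 492.50 / 0.3900 ≈ 1262.8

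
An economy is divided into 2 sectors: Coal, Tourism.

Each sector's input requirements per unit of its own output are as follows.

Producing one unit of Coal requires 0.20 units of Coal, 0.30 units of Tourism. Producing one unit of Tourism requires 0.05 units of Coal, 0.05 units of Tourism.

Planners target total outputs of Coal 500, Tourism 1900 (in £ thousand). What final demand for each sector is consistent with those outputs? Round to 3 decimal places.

d_C = 305.000, d_T = 1655.000

I − A =
  [   0.80    -0.05]
  [  -0.30     0.95]
d = (I − A) x:
  d_C = (+0.80)·500 + (-0.05)·1900 = 305.000
  d_T = (-0.30)·500 + (+0.95)·1900 = 1655.000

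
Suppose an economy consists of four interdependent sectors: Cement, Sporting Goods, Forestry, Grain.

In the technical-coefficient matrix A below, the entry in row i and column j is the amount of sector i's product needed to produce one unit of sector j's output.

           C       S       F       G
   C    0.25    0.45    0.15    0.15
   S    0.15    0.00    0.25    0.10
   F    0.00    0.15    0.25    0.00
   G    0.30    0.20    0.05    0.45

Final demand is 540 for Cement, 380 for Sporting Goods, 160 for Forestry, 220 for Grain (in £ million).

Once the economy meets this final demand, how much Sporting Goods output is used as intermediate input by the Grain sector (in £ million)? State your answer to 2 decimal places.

I − A =
  [   0.75    -0.45    -0.15    -0.15]
  [  -0.15     1.00    -0.25    -0.10]
  [   0.00    -0.15     0.75     0.00]
  [  -0.30    -0.20    -0.05     0.55]
Compute the cofactors C_ij = (−1)^(i+j)·(3×3 minor ij) of I−A; the adjugate is their transpose:
adj(I−A) = Cᵀ =
  [ 0.376125   0.221625   0.158625   0.142875]
  [ 0.084375   0.275625   0.113625   0.073125]
  [ 0.016875   0.055125   0.297375   0.014625]
  [ 0.237375   0.226125   0.154875   0.480375]
det(I−A) = Σ_j (I−A)_1j·C_1j = (0.75)(0.376125) + (-0.45)(0.084375) + (-0.15)(0.016875) + (-0.15)(0.237375) = 0.2059875
(I − A)⁻¹ = adj(I−A) / det(I−A) ≈
  [   1.8260     1.0759     0.7701     0.6936]
  [   0.4096     1.3381     0.5516     0.3550]
  [   0.0819     0.2676     1.4437     0.0710]
  [   1.1524     1.0978     0.7519     2.3321]
First solve x = (I − A)⁻¹ d = adj(I−A)·d / det(I−A); in particular x_G = (0.237375·540 + 0.226125·380 + 0.154875·160 + 0.480375·220) / 0.2059875 = 344.5725 / 0.2059875 ≈ 1672.7835.
Intermediate flow from S to G: z_SG = a_SG · x_G = 0.10 × 344.5725 / 0.2059875 = 34.45725 / 0.2059875 ≈ 167.28.

z_SG = 167.28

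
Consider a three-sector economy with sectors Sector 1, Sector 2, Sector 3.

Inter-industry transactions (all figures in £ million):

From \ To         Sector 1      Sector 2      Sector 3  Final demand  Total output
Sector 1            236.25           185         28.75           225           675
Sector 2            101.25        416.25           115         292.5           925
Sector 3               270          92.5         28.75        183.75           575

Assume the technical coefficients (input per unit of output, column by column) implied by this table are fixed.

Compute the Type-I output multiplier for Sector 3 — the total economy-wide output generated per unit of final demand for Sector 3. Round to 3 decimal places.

m_3 = 1.969

Technical coefficients a_ij = z_ij / X_j:
  a_11 = 236.25/675 = 0.35, a_21 = 101.25/675 = 0.15, a_31 = 270/675 = 0.40
  a_12 = 185/925 = 0.20, a_22 = 416.25/925 = 0.45, a_32 = 92.5/925 = 0.10
  a_13 = 28.75/575 = 0.05, a_23 = 115/575 = 0.20, a_33 = 28.75/575 = 0.05
I − A =
  [   0.65    -0.20    -0.05]
  [  -0.15     0.55    -0.20]
  [  -0.40    -0.10     0.95]
Cofactors of I−A, C_ij = (−1)^(i+j)·(minor ij) (rows/columns in the sector order above):
  C_11 = (0.55)(0.95) − (-0.20)(-0.10) = 0.5025
  C_12 = −[(-0.15)(0.95) − (-0.20)(-0.40)] = 0.2225
  C_13 = (-0.15)(-0.10) − (0.55)(-0.40) = 0.2350
  C_21 = −[(-0.20)(0.95) − (-0.05)(-0.10)] = 0.1950
  C_22 = (0.65)(0.95) − (-0.05)(-0.40) = 0.5975
  C_23 = −[(0.65)(-0.10) − (-0.20)(-0.40)] = 0.1450
  C_31 = (-0.20)(-0.20) − (-0.05)(0.55) = 0.0675
  C_32 = −[(0.65)(-0.20) − (-0.05)(-0.15)] = 0.1375
  C_33 = (0.65)(0.55) − (-0.20)(-0.15) = 0.3275
det(I−A) = Σ_j (I−A)_1j·C_1j = (0.65)(0.5025) + (-0.20)(0.2225) + (-0.05)(0.2350) = 0.270375
adj(I−A) = Cᵀ =
  [ 0.5025   0.1950   0.0675]
  [ 0.2225   0.5975   0.1375]
  [ 0.2350   0.1450   0.3275]
(I − A)⁻¹ = adj(I−A) / det(I−A) ≈
  [   1.8585     0.7212     0.2497]
  [   0.8229     2.2099     0.5086]
  [   0.8692     0.5363     1.2113]
The output multiplier for sector j is the column-j sum of the Leontief inverse (I − A)⁻¹ = adj(I−A) / det(I−A).
Column 3 of adj(I−A): (0.0675, 0.1375, 0.3275); det(I−A) = 0.270375.
m_3 = (0.0675 + 0.1375 + 0.3275) / 0.270375 = 0.5325 / 0.270375 ≈ 1.969.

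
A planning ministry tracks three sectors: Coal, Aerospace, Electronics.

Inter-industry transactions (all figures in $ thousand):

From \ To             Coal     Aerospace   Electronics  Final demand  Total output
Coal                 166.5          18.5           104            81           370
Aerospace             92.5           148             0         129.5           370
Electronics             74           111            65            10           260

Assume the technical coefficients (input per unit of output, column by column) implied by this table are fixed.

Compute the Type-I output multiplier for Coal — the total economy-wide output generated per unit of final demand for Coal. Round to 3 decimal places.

m_1 = 5.199

Technical coefficients a_ij = z_ij / X_j:
  a_11 = 166.5/370 = 0.45, a_21 = 92.5/370 = 0.25, a_31 = 74/370 = 0.20
  a_12 = 18.5/370 = 0.05, a_22 = 148/370 = 0.40, a_32 = 111/370 = 0.30
  a_13 = 104/260 = 0.40, a_23 = 0/260 = 0.00, a_33 = 65/260 = 0.25
I − A =
  [   0.55    -0.05    -0.40]
  [  -0.25     0.60     0.00]
  [  -0.20    -0.30     0.75]
Cofactors of I−A, C_ij = (−1)^(i+j)·(minor ij) (rows/columns in the sector order above):
  C_11 = (0.60)(0.75) − (0.00)(-0.30) = 0.4500
  C_12 = −[(-0.25)(0.75) − (0.00)(-0.20)] = 0.1875
  C_13 = (-0.25)(-0.30) − (0.60)(-0.20) = 0.1950
  C_21 = −[(-0.05)(0.75) − (-0.40)(-0.30)] = 0.1575
  C_22 = (0.55)(0.75) − (-0.40)(-0.20) = 0.3325
  C_23 = −[(0.55)(-0.30) − (-0.05)(-0.20)] = 0.1750
  C_31 = (-0.05)(0.00) − (-0.40)(0.60) = 0.2400
  C_32 = −[(0.55)(0.00) − (-0.40)(-0.25)] = 0.1000
  C_33 = (0.55)(0.60) − (-0.05)(-0.25) = 0.3175
det(I−A) = Σ_j (I−A)_1j·C_1j = (0.55)(0.4500) + (-0.05)(0.1875) + (-0.40)(0.1950) = 0.160125
adj(I−A) = Cᵀ =
  [ 0.4500   0.1575   0.2400]
  [ 0.1875   0.3325   0.1000]
  [ 0.1950   0.1750   0.3175]
(I − A)⁻¹ = adj(I−A) / det(I−A) ≈
  [   2.8103     0.9836     1.4988]
  [   1.1710     2.0765     0.6245]
  [   1.2178     1.0929     1.9828]
The output multiplier for sector j is the column-j sum of the Leontief inverse (I − A)⁻¹ = adj(I−A) / det(I−A).
Column 1 of adj(I−A): (0.4500, 0.1875, 0.1950); det(I−A) = 0.160125.
m_1 = (0.4500 + 0.1875 + 0.1950) / 0.160125 = 0.8325 / 0.160125 ≈ 5.199.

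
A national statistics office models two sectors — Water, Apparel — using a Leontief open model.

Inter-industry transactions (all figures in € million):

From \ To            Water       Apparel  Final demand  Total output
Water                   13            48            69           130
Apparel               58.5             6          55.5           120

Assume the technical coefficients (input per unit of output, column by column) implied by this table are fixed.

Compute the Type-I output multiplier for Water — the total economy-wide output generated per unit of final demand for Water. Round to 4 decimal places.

Technical coefficients a_ij = z_ij / X_j:
  a_11 = 13/130 = 0.10, a_21 = 58.5/130 = 0.45
  a_12 = 48/120 = 0.40, a_22 = 6/120 = 0.05
I − A =
  [   0.90    -0.40]
  [  -0.45     0.95]
det(I−A) = (0.90)(0.95) − (-0.40)(-0.45) = 0.6750
adj(I−A) = [[0.95, 0.40], [0.45, 0.90]]
(I − A)⁻¹ = adj(I−A) / det(I−A) ≈
  [   1.40741     0.59259]
  [   0.66667     1.33333]
The output multiplier for sector j is the column-j sum of the Leontief inverse (I − A)⁻¹ = adj(I−A) / det(I−A).
Column 1 of adj(I−A): (0.95, 0.45); det(I−A) = 0.6750.
m_1 = (0.95 + 0.45) / 0.6750 = 1.40 / 0.6750 ≈ 2.0741.

m_1 = 2.0741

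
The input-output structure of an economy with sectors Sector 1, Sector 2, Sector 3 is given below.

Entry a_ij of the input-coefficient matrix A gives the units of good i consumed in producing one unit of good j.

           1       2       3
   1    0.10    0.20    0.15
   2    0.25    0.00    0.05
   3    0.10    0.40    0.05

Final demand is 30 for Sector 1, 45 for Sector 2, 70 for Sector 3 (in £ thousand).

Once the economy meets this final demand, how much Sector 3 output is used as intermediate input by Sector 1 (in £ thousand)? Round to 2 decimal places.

z_31 = 6.64

I − A =
  [   0.90    -0.20    -0.15]
  [  -0.25     1.00    -0.05]
  [  -0.10    -0.40     0.95]
Cofactors of I−A, C_ij = (−1)^(i+j)·(minor ij) (rows/columns in the sector order above):
  C_11 = (1.00)(0.95) − (-0.05)(-0.40) = 0.9300
  C_12 = −[(-0.25)(0.95) − (-0.05)(-0.10)] = 0.2425
  C_13 = (-0.25)(-0.40) − (1.00)(-0.10) = 0.2000
  C_21 = −[(-0.20)(0.95) − (-0.15)(-0.40)] = 0.2500
  C_22 = (0.90)(0.95) − (-0.15)(-0.10) = 0.8400
  C_23 = −[(0.90)(-0.40) − (-0.20)(-0.10)] = 0.3800
  C_31 = (-0.20)(-0.05) − (-0.15)(1.00) = 0.1600
  C_32 = −[(0.90)(-0.05) − (-0.15)(-0.25)] = 0.0825
  C_33 = (0.90)(1.00) − (-0.20)(-0.25) = 0.8500
det(I−A) = Σ_j (I−A)_1j·C_1j = (0.90)(0.9300) + (-0.20)(0.2425) + (-0.15)(0.2000) = 0.7585
adj(I−A) = Cᵀ =
  [ 0.9300   0.2500   0.1600]
  [ 0.2425   0.8400   0.0825]
  [ 0.2000   0.3800   0.8500]
(I − A)⁻¹ = adj(I−A) / det(I−A) ≈
  [   1.2261     0.3296     0.2109]
  [   0.3197     1.1074     0.1088]
  [   0.2637     0.5010     1.1206]
First solve x = (I − A)⁻¹ d = adj(I−A)·d / det(I−A); in particular x_1 = (0.9300·30 + 0.2500·45 + 0.1600·70) / 0.7585 = 50.35 / 0.7585 ≈ 66.3810.
Intermediate flow from 3 to 1: z_31 = a_31 · x_1 = 0.10 × 50.35 / 0.7585 = 5.035 / 0.7585 ≈ 6.64.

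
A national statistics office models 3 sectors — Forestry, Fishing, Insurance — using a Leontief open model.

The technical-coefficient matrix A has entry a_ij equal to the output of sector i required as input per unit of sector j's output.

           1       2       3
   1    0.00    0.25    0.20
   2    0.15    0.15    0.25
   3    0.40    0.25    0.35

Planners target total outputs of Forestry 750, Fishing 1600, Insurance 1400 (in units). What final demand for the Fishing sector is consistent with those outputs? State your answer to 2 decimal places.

I − A =
  [   1.00    -0.25    -0.20]
  [  -0.15     0.85    -0.25]
  [  -0.40    -0.25     0.65]
d = (I − A) x:
  d_1 = (+1.00)·750 + (-0.25)·1600 + (-0.20)·1400 = 70.00
  d_2 = (-0.15)·750 + (+0.85)·1600 + (-0.25)·1400 = 897.50
  d_3 = (-0.40)·750 + (-0.25)·1600 + (+0.65)·1400 = 210.00

d_2 = 897.50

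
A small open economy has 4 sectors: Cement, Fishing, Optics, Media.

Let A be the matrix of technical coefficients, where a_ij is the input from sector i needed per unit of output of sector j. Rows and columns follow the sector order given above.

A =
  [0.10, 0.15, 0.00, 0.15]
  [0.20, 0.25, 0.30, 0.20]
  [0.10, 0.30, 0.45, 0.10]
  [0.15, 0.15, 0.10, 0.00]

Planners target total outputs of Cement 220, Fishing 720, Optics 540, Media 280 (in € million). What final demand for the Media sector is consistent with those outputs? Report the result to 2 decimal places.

I − A =
  [   0.90    -0.15     0.00    -0.15]
  [  -0.20     0.75    -0.30    -0.20]
  [  -0.10    -0.30     0.55    -0.10]
  [  -0.15    -0.15    -0.10     1.00]
d = (I − A) x:
  d_1 = (+0.90)·220 + (-0.15)·720 + (+0.00)·540 + (-0.15)·280 = 48.00
  d_2 = (-0.20)·220 + (+0.75)·720 + (-0.30)·540 + (-0.20)·280 = 278.00
  d_3 = (-0.10)·220 + (-0.30)·720 + (+0.55)·540 + (-0.10)·280 = 31.00
  d_4 = (-0.15)·220 + (-0.15)·720 + (-0.10)·540 + (+1.00)·280 = 85.00

d_4 = 85.00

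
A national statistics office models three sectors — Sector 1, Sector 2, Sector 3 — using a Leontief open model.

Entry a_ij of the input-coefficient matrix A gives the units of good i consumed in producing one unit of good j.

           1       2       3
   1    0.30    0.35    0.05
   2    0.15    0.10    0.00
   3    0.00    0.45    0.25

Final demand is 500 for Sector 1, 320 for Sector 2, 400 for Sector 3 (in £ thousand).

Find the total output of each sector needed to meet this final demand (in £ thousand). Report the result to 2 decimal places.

x_1 = 1039.44, x_2 = 528.80, x_3 = 850.61

I − A =
  [   0.70    -0.35    -0.05]
  [  -0.15     0.90     0.00]
  [   0.00    -0.45     0.75]
Cofactors of I−A, C_ij = (−1)^(i+j)·(minor ij) (rows/columns in the sector order above):
  C_11 = (0.90)(0.75) − (0.00)(-0.45) = 0.6750
  C_12 = −[(-0.15)(0.75) − (0.00)(0.00)] = 0.1125
  C_13 = (-0.15)(-0.45) − (0.90)(0.00) = 0.0675
  C_21 = −[(-0.35)(0.75) − (-0.05)(-0.45)] = 0.2850
  C_22 = (0.70)(0.75) − (-0.05)(0.00) = 0.5250
  C_23 = −[(0.70)(-0.45) − (-0.35)(0.00)] = 0.3150
  C_31 = (-0.35)(0.00) − (-0.05)(0.90) = 0.0450
  C_32 = −[(0.70)(0.00) − (-0.05)(-0.15)] = 0.0075
  C_33 = (0.70)(0.90) − (-0.35)(-0.15) = 0.5775
det(I−A) = Σ_j (I−A)_1j·C_1j = (0.70)(0.6750) + (-0.35)(0.1125) + (-0.05)(0.0675) = 0.42975
adj(I−A) = Cᵀ =
  [ 0.6750   0.2850   0.0450]
  [ 0.1125   0.5250   0.0075]
  [ 0.0675   0.3150   0.5775]
(I − A)⁻¹ = adj(I−A) / det(I−A) ≈
  [   1.5707     0.6632     0.1047]
  [   0.2618     1.2216     0.0175]
  [   0.1571     0.7330     1.3438]
x = (I − A)⁻¹ d = adj(I−A)·d / det(I−A), with det(I−A) = 0.42975:
  x_1 = (0.6750·500 + 0.2850·320 + 0.0450·400) / 0.42975 = 446.70 / 0.42975 ≈ 1039.44
  x_2 = (0.1125·500 + 0.5250·320 + 0.0075·400) / 0.42975 = 227.25 / 0.42975 ≈ 528.80
  x_3 = (0.0675·500 + 0.3150·320 + 0.5775·400) / 0.42975 = 365.55 / 0.42975 ≈ 850.61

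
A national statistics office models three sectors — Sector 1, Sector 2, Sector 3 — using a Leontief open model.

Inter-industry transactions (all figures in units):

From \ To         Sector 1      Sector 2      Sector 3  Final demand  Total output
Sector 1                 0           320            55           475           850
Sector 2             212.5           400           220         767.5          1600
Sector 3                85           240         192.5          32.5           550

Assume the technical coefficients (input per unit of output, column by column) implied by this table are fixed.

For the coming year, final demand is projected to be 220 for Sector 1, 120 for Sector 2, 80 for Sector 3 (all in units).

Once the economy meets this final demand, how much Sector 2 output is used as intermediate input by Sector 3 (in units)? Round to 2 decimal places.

z_23 = 107.68

Technical coefficients a_ij = z_ij / X_j:
  a_11 = 0/850 = 0.00, a_21 = 212.5/850 = 0.25, a_31 = 85/850 = 0.10
  a_12 = 320/1600 = 0.20, a_22 = 400/1600 = 0.25, a_32 = 240/1600 = 0.15
  a_13 = 55/550 = 0.10, a_23 = 220/550 = 0.40, a_33 = 192.5/550 = 0.35
I − A =
  [   1.00    -0.20    -0.10]
  [  -0.25     0.75    -0.40]
  [  -0.10    -0.15     0.65]
Cofactors of I−A, C_ij = (−1)^(i+j)·(minor ij) (rows/columns in the sector order above):
  C_11 = (0.75)(0.65) − (-0.40)(-0.15) = 0.4275
  C_12 = −[(-0.25)(0.65) − (-0.40)(-0.10)] = 0.2025
  C_13 = (-0.25)(-0.15) − (0.75)(-0.10) = 0.1125
  C_21 = −[(-0.20)(0.65) − (-0.10)(-0.15)] = 0.1450
  C_22 = (1.00)(0.65) − (-0.10)(-0.10) = 0.6400
  C_23 = −[(1.00)(-0.15) − (-0.20)(-0.10)] = 0.1700
  C_31 = (-0.20)(-0.40) − (-0.10)(0.75) = 0.1550
  C_32 = −[(1.00)(-0.40) − (-0.10)(-0.25)] = 0.4250
  C_33 = (1.00)(0.75) − (-0.20)(-0.25) = 0.7000
det(I−A) = Σ_j (I−A)_1j·C_1j = (1.00)(0.4275) + (-0.20)(0.2025) + (-0.10)(0.1125) = 0.37575
adj(I−A) = Cᵀ =
  [ 0.4275   0.1450   0.1550]
  [ 0.2025   0.6400   0.4250]
  [ 0.1125   0.1700   0.7000]
(I − A)⁻¹ = adj(I−A) / det(I−A) ≈
  [   1.1377     0.3859     0.4125]
  [   0.5389     1.7033     1.1311]
  [   0.2994     0.4524     1.8629]
First solve x = (I − A)⁻¹ d = adj(I−A)·d / det(I−A); in particular x_3 = (0.1125·220 + 0.1700·120 + 0.7000·80) / 0.37575 = 101.15 / 0.37575 ≈ 269.1949.
Intermediate flow from 2 to 3: z_23 = a_23 · x_3 = 0.40 × 101.15 / 0.37575 = 40.46 / 0.37575 ≈ 107.68.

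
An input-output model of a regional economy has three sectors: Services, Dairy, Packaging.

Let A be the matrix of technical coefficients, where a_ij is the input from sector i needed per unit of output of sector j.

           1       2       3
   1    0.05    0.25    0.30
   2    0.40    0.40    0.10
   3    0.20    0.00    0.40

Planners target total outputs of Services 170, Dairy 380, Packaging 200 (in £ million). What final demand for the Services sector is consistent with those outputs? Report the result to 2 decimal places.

I − A =
  [   0.95    -0.25    -0.30]
  [  -0.40     0.60    -0.10]
  [  -0.20     0.00     0.60]
d = (I − A) x:
  d_1 = (+0.95)·170 + (-0.25)·380 + (-0.30)·200 = 6.50
  d_2 = (-0.40)·170 + (+0.60)·380 + (-0.10)·200 = 140.00
  d_3 = (-0.20)·170 + (+0.00)·380 + (+0.60)·200 = 86.00

d_1 = 6.50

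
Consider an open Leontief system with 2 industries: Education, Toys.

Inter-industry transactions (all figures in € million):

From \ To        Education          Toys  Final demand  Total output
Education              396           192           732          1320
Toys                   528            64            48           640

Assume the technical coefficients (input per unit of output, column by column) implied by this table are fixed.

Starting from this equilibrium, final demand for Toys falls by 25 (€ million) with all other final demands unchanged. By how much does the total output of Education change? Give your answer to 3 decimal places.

Technical coefficients a_ij = z_ij / X_j:
  a_11 = 396/1320 = 0.30, a_21 = 528/1320 = 0.40
  a_12 = 192/640 = 0.30, a_22 = 64/640 = 0.10
I − A =
  [   0.70    -0.30]
  [  -0.40     0.90]
det(I−A) = (0.70)(0.90) − (-0.30)(-0.40) = 0.5100
adj(I−A) = [[0.90, 0.30], [0.40, 0.70]]
(I − A)⁻¹ = adj(I−A) / det(I−A) ≈
  [   1.7647     0.5882]
  [   0.7843     1.3725]
Δx = (I − A)⁻¹ Δd with Δd having -25 in the Toys component and 0 elsewhere.
So Δx_1 = L_12 · (-25), where L_12 = adj(I−A)_12 / det(I−A) = 0.30 / 0.5100.
Δx_1 = 0.30 × (-25) / 0.5100 = -7.50 / 0.5100 ≈ -14.706.

Δx_1 = -14.706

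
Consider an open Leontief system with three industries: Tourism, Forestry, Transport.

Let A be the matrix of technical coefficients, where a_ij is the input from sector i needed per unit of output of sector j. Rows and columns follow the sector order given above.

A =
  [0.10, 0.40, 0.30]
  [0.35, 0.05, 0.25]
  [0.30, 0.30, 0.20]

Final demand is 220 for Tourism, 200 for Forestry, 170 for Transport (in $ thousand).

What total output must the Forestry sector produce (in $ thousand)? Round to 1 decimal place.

x_2 = 727.8

I − A =
  [   0.90    -0.40    -0.30]
  [  -0.35     0.95    -0.25]
  [  -0.30    -0.30     0.80]
Cofactors of I−A, C_ij = (−1)^(i+j)·(minor ij) (rows/columns in the sector order above):
  C_11 = (0.95)(0.80) − (-0.25)(-0.30) = 0.6850
  C_12 = −[(-0.35)(0.80) − (-0.25)(-0.30)] = 0.3550
  C_13 = (-0.35)(-0.30) − (0.95)(-0.30) = 0.3900
  C_21 = −[(-0.40)(0.80) − (-0.30)(-0.30)] = 0.4100
  C_22 = (0.90)(0.80) − (-0.30)(-0.30) = 0.6300
  C_23 = −[(0.90)(-0.30) − (-0.40)(-0.30)] = 0.3900
  C_31 = (-0.40)(-0.25) − (-0.30)(0.95) = 0.3850
  C_32 = −[(0.90)(-0.25) − (-0.30)(-0.35)] = 0.3300
  C_33 = (0.90)(0.95) − (-0.40)(-0.35) = 0.7150
det(I−A) = Σ_j (I−A)_1j·C_1j = (0.90)(0.6850) + (-0.40)(0.3550) + (-0.30)(0.3900) = 0.3575
adj(I−A) = Cᵀ =
  [ 0.6850   0.4100   0.3850]
  [ 0.3550   0.6300   0.3300]
  [ 0.3900   0.3900   0.7150]
(I − A)⁻¹ = adj(I−A) / det(I−A) ≈
  [   1.9161     1.1469     1.0769]
  [   0.9930     1.7622     0.9231]
  [   1.0909     1.0909     2.0000]
x = (I − A)⁻¹ d = adj(I−A)·d / det(I−A), with det(I−A) = 0.3575:
  x_1 = (0.6850·220 + 0.4100·200 + 0.3850·170) / 0.3575 = 298.15 / 0.3575 ≈ 834.0
  x_2 = (0.3550·220 + 0.6300·200 + 0.3300·170) / 0.3575 = 260.20 / 0.3575 ≈ 727.8
  x_3 = (0.3900·220 + 0.3900·200 + 0.7150·170) / 0.3575 = 285.35 / 0.3575 ≈ 798.2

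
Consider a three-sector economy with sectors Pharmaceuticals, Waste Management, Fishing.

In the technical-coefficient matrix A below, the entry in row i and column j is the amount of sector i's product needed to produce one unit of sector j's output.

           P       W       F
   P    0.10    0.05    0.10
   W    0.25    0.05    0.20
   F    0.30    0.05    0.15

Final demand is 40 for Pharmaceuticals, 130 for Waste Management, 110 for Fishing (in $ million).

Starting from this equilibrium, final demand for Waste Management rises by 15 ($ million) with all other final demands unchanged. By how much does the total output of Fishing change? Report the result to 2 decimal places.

Δx_F = 1.33

I − A =
  [   0.90    -0.05    -0.10]
  [  -0.25     0.95    -0.20]
  [  -0.30    -0.05     0.85]
Cofactors of I−A, C_ij = (−1)^(i+j)·(minor ij) (rows/columns in the sector order above):
  C_11 = (0.95)(0.85) − (-0.20)(-0.05) = 0.7975
  C_12 = −[(-0.25)(0.85) − (-0.20)(-0.30)] = 0.2725
  C_13 = (-0.25)(-0.05) − (0.95)(-0.30) = 0.2975
  C_21 = −[(-0.05)(0.85) − (-0.10)(-0.05)] = 0.0475
  C_22 = (0.90)(0.85) − (-0.10)(-0.30) = 0.7350
  C_23 = −[(0.90)(-0.05) − (-0.05)(-0.30)] = 0.0600
  C_31 = (-0.05)(-0.20) − (-0.10)(0.95) = 0.1050
  C_32 = −[(0.90)(-0.20) − (-0.10)(-0.25)] = 0.2050
  C_33 = (0.90)(0.95) − (-0.05)(-0.25) = 0.8425
det(I−A) = Σ_j (I−A)_1j·C_1j = (0.90)(0.7975) + (-0.05)(0.2725) + (-0.10)(0.2975) = 0.674375
adj(I−A) = Cᵀ =
  [ 0.7975   0.0475   0.1050]
  [ 0.2725   0.7350   0.2050]
  [ 0.2975   0.0600   0.8425]
(I − A)⁻¹ = adj(I−A) / det(I−A) ≈
  [   1.1826     0.0704     0.1557]
  [   0.4041     1.0899     0.3040]
  [   0.4411     0.0890     1.2493]
Δx = (I − A)⁻¹ Δd with Δd having +15 in the Waste Management component and 0 elsewhere.
So Δx_F = L_FW · (+15), where L_FW = adj(I−A)_FW / det(I−A) = 0.0600 / 0.674375.
Δx_F = 0.0600 × (+15) / 0.674375 = 0.90 / 0.674375 ≈ 1.33.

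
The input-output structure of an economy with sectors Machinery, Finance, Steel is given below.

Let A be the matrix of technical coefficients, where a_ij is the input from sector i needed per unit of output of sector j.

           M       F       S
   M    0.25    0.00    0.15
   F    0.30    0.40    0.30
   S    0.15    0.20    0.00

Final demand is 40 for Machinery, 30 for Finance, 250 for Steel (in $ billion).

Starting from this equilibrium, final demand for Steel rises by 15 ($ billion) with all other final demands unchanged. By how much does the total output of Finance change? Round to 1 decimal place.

Δx_F = 10.6

I − A =
  [   0.75     0.00    -0.15]
  [  -0.30     0.60    -0.30]
  [  -0.15    -0.20     1.00]
Cofactors of I−A, C_ij = (−1)^(i+j)·(minor ij) (rows/columns in the sector order above):
  C_11 = (0.60)(1.00) − (-0.30)(-0.20) = 0.5400
  C_12 = −[(-0.30)(1.00) − (-0.30)(-0.15)] = 0.3450
  C_13 = (-0.30)(-0.20) − (0.60)(-0.15) = 0.1500
  C_21 = −[(0.00)(1.00) − (-0.15)(-0.20)] = 0.0300
  C_22 = (0.75)(1.00) − (-0.15)(-0.15) = 0.7275
  C_23 = −[(0.75)(-0.20) − (0.00)(-0.15)] = 0.1500
  C_31 = (0.00)(-0.30) − (-0.15)(0.60) = 0.0900
  C_32 = −[(0.75)(-0.30) − (-0.15)(-0.30)] = 0.2700
  C_33 = (0.75)(0.60) − (0.00)(-0.30) = 0.4500
det(I−A) = Σ_j (I−A)_1j·C_1j = (0.75)(0.5400) + (0.00)(0.3450) + (-0.15)(0.1500) = 0.3825
adj(I−A) = Cᵀ =
  [ 0.5400   0.0300   0.0900]
  [ 0.3450   0.7275   0.2700]
  [ 0.1500   0.1500   0.4500]
(I − A)⁻¹ = adj(I−A) / det(I−A) ≈
  [   1.4118     0.0784     0.2353]
  [   0.9020     1.9020     0.7059]
  [   0.3922     0.3922     1.1765]
Δx = (I − A)⁻¹ Δd with Δd having +15 in the Steel component and 0 elsewhere.
So Δx_F = L_FS · (+15), where L_FS = adj(I−A)_FS / det(I−A) = 0.2700 / 0.3825.
Δx_F = 0.2700 × (+15) / 0.3825 = 4.05 / 0.3825 ≈ 10.6.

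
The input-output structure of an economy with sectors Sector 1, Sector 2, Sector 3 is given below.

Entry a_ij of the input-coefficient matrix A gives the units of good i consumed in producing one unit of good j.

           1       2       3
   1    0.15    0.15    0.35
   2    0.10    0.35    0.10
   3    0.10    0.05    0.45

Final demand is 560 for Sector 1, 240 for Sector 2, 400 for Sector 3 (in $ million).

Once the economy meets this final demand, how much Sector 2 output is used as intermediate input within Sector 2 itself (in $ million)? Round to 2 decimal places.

I − A =
  [   0.85    -0.15    -0.35]
  [  -0.10     0.65    -0.10]
  [  -0.10    -0.05     0.55]
Cofactors of I−A, C_ij = (−1)^(i+j)·(minor ij) (rows/columns in the sector order above):
  C_11 = (0.65)(0.55) − (-0.10)(-0.05) = 0.3525
  C_12 = −[(-0.10)(0.55) − (-0.10)(-0.10)] = 0.0650
  C_13 = (-0.10)(-0.05) − (0.65)(-0.10) = 0.0700
  C_21 = −[(-0.15)(0.55) − (-0.35)(-0.05)] = 0.1000
  C_22 = (0.85)(0.55) − (-0.35)(-0.10) = 0.4325
  C_23 = −[(0.85)(-0.05) − (-0.15)(-0.10)] = 0.0575
  C_31 = (-0.15)(-0.10) − (-0.35)(0.65) = 0.2425
  C_32 = −[(0.85)(-0.10) − (-0.35)(-0.10)] = 0.1200
  C_33 = (0.85)(0.65) − (-0.15)(-0.10) = 0.5375
det(I−A) = Σ_j (I−A)_1j·C_1j = (0.85)(0.3525) + (-0.15)(0.0650) + (-0.35)(0.0700) = 0.265375
adj(I−A) = Cᵀ =
  [ 0.3525   0.1000   0.2425]
  [ 0.0650   0.4325   0.1200]
  [ 0.0700   0.0575   0.5375]
(I − A)⁻¹ = adj(I−A) / det(I−A) ≈
  [   1.3283     0.3768     0.9138]
  [   0.2449     1.6298     0.4522]
  [   0.2638     0.2167     2.0254]
First solve x = (I − A)⁻¹ d = adj(I−A)·d / det(I−A); in particular x_2 = (0.0650·560 + 0.4325·240 + 0.1200·400) / 0.265375 = 188.20 / 0.265375 ≈ 709.1851.
Intermediate flow from 2 to 2: z_22 = a_22 · x_2 = 0.35 × 188.20 / 0.265375 = 65.87 / 0.265375 ≈ 248.21.

z_22 = 248.21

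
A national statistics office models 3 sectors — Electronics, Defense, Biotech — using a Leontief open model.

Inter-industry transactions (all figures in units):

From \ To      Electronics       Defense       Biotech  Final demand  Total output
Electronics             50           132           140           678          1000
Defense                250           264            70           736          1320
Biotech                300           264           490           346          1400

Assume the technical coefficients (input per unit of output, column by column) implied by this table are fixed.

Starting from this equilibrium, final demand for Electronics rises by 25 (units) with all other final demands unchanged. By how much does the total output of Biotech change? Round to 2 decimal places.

Δx_3 = 16.56

Technical coefficients a_ij = z_ij / X_j:
  a_11 = 50/1000 = 0.05, a_21 = 250/1000 = 0.25, a_31 = 300/1000 = 0.30
  a_12 = 132/1320 = 0.10, a_22 = 264/1320 = 0.20, a_32 = 264/1320 = 0.20
  a_13 = 140/1400 = 0.10, a_23 = 70/1400 = 0.05, a_33 = 490/1400 = 0.35
I − A =
  [   0.95    -0.10    -0.10]
  [  -0.25     0.80    -0.05]
  [  -0.30    -0.20     0.65]
Cofactors of I−A, C_ij = (−1)^(i+j)·(minor ij) (rows/columns in the sector order above):
  C_11 = (0.80)(0.65) − (-0.05)(-0.20) = 0.5100
  C_12 = −[(-0.25)(0.65) − (-0.05)(-0.30)] = 0.1775
  C_13 = (-0.25)(-0.20) − (0.80)(-0.30) = 0.2900
  C_21 = −[(-0.10)(0.65) − (-0.10)(-0.20)] = 0.0850
  C_22 = (0.95)(0.65) − (-0.10)(-0.30) = 0.5875
  C_23 = −[(0.95)(-0.20) − (-0.10)(-0.30)] = 0.2200
  C_31 = (-0.10)(-0.05) − (-0.10)(0.80) = 0.0850
  C_32 = −[(0.95)(-0.05) − (-0.10)(-0.25)] = 0.0725
  C_33 = (0.95)(0.80) − (-0.10)(-0.25) = 0.7350
det(I−A) = Σ_j (I−A)_1j·C_1j = (0.95)(0.5100) + (-0.10)(0.1775) + (-0.10)(0.2900) = 0.43775
adj(I−A) = Cᵀ =
  [ 0.5100   0.0850   0.0850]
  [ 0.1775   0.5875   0.0725]
  [ 0.2900   0.2200   0.7350]
(I − A)⁻¹ = adj(I−A) / det(I−A) ≈
  [   1.1650     0.1942     0.1942]
  [   0.4055     1.3421     0.1656]
  [   0.6625     0.5026     1.6790]
Δx = (I − A)⁻¹ Δd with Δd having +25 in the Electronics component and 0 elsewhere.
So Δx_3 = L_31 · (+25), where L_31 = adj(I−A)_31 / det(I−A) = 0.2900 / 0.43775.
Δx_3 = 0.2900 × (+25) / 0.43775 = 7.25 / 0.43775 ≈ 16.56.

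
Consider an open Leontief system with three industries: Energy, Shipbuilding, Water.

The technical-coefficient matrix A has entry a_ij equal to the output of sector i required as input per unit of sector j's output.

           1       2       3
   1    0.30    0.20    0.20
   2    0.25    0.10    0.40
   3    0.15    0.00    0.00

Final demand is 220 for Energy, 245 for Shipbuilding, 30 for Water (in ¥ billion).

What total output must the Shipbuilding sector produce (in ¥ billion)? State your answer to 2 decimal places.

x_2 = 447.78

I − A =
  [   0.70    -0.20    -0.20]
  [  -0.25     0.90    -0.40]
  [  -0.15     0.00     1.00]
Cofactors of I−A, C_ij = (−1)^(i+j)·(minor ij) (rows/columns in the sector order above):
  C_11 = (0.90)(1.00) − (-0.40)(0.00) = 0.9000
  C_12 = −[(-0.25)(1.00) − (-0.40)(-0.15)] = 0.3100
  C_13 = (-0.25)(0.00) − (0.90)(-0.15) = 0.1350
  C_21 = −[(-0.20)(1.00) − (-0.20)(0.00)] = 0.2000
  C_22 = (0.70)(1.00) − (-0.20)(-0.15) = 0.6700
  C_23 = −[(0.70)(0.00) − (-0.20)(-0.15)] = 0.0300
  C_31 = (-0.20)(-0.40) − (-0.20)(0.90) = 0.2600
  C_32 = −[(0.70)(-0.40) − (-0.20)(-0.25)] = 0.3300
  C_33 = (0.70)(0.90) − (-0.20)(-0.25) = 0.5800
det(I−A) = Σ_j (I−A)_1j·C_1j = (0.70)(0.9000) + (-0.20)(0.3100) + (-0.20)(0.1350) = 0.5410
adj(I−A) = Cᵀ =
  [ 0.9000   0.2000   0.2600]
  [ 0.3100   0.6700   0.3300]
  [ 0.1350   0.0300   0.5800]
(I − A)⁻¹ = adj(I−A) / det(I−A) ≈
  [   1.6636     0.3697     0.4806]
  [   0.5730     1.2384     0.6100]
  [   0.2495     0.0555     1.0721]
x = (I − A)⁻¹ d = adj(I−A)·d / det(I−A), with det(I−A) = 0.5410:
  x_1 = (0.9000·220 + 0.2000·245 + 0.2600·30) / 0.5410 = 254.80 / 0.5410 ≈ 470.98
  x_2 = (0.3100·220 + 0.6700·245 + 0.3300·30) / 0.5410 = 242.25 / 0.5410 ≈ 447.78
  x_3 = (0.1350·220 + 0.0300·245 + 0.5800·30) / 0.5410 = 54.45 / 0.5410 ≈ 100.65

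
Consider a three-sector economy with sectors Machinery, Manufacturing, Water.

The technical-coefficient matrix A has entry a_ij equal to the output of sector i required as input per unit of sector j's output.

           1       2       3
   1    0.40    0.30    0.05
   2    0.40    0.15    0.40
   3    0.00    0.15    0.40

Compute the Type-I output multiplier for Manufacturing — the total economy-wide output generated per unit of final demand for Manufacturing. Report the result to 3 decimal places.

m_2 = 3.269

I − A =
  [   0.60    -0.30    -0.05]
  [  -0.40     0.85    -0.40]
  [   0.00    -0.15     0.60]
Cofactors of I−A, C_ij = (−1)^(i+j)·(minor ij) (rows/columns in the sector order above):
  C_11 = (0.85)(0.60) − (-0.40)(-0.15) = 0.4500
  C_12 = −[(-0.40)(0.60) − (-0.40)(0.00)] = 0.2400
  C_13 = (-0.40)(-0.15) − (0.85)(0.00) = 0.0600
  C_21 = −[(-0.30)(0.60) − (-0.05)(-0.15)] = 0.1875
  C_22 = (0.60)(0.60) − (-0.05)(0.00) = 0.3600
  C_23 = −[(0.60)(-0.15) − (-0.30)(0.00)] = 0.0900
  C_31 = (-0.30)(-0.40) − (-0.05)(0.85) = 0.1625
  C_32 = −[(0.60)(-0.40) − (-0.05)(-0.40)] = 0.2600
  C_33 = (0.60)(0.85) − (-0.30)(-0.40) = 0.3900
det(I−A) = Σ_j (I−A)_1j·C_1j = (0.60)(0.4500) + (-0.30)(0.2400) + (-0.05)(0.0600) = 0.1950
adj(I−A) = Cᵀ =
  [ 0.4500   0.1875   0.1625]
  [ 0.2400   0.3600   0.2600]
  [ 0.0600   0.0900   0.3900]
(I − A)⁻¹ = adj(I−A) / det(I−A) ≈
  [   2.3077     0.9615     0.8333]
  [   1.2308     1.8462     1.3333]
  [   0.3077     0.4615     2.0000]
The output multiplier for sector j is the column-j sum of the Leontief inverse (I − A)⁻¹ = adj(I−A) / det(I−A).
Column 2 of adj(I−A): (0.1875, 0.3600, 0.0900); det(I−A) = 0.1950.
m_2 = (0.1875 + 0.3600 + 0.0900) / 0.1950 = 0.6375 / 0.1950 ≈ 3.269.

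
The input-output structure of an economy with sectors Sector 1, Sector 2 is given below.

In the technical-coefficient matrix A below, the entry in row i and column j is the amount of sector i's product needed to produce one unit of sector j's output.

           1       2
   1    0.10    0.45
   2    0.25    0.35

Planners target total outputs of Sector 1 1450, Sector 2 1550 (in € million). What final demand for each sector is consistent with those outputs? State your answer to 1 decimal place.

I − A =
  [   0.90    -0.45]
  [  -0.25     0.65]
d = (I − A) x:
  d_1 = (+0.90)·1450 + (-0.45)·1550 = 607.5
  d_2 = (-0.25)·1450 + (+0.65)·1550 = 645.0

d_1 = 607.5, d_2 = 645.0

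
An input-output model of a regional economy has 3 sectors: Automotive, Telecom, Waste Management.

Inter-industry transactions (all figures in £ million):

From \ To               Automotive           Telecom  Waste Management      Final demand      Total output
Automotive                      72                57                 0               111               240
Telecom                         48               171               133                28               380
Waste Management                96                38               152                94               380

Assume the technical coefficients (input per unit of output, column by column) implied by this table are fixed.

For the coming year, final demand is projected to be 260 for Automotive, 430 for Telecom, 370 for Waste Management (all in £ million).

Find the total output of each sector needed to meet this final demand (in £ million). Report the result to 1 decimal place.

Technical coefficients a_ij = z_ij / X_j:
  a_11 = 72/240 = 0.30, a_21 = 48/240 = 0.20, a_31 = 96/240 = 0.40
  a_12 = 57/380 = 0.15, a_22 = 171/380 = 0.45, a_32 = 38/380 = 0.10
  a_13 = 0/380 = 0.00, a_23 = 133/380 = 0.35, a_33 = 152/380 = 0.40
I − A =
  [   0.70    -0.15     0.00]
  [  -0.20     0.55    -0.35]
  [  -0.40    -0.10     0.60]
Cofactors of I−A, C_ij = (−1)^(i+j)·(minor ij) (rows/columns in the sector order above):
  C_11 = (0.55)(0.60) − (-0.35)(-0.10) = 0.2950
  C_12 = −[(-0.20)(0.60) − (-0.35)(-0.40)] = 0.2600
  C_13 = (-0.20)(-0.10) − (0.55)(-0.40) = 0.2400
  C_21 = −[(-0.15)(0.60) − (0.00)(-0.10)] = 0.0900
  C_22 = (0.70)(0.60) − (0.00)(-0.40) = 0.4200
  C_23 = −[(0.70)(-0.10) − (-0.15)(-0.40)] = 0.1300
  C_31 = (-0.15)(-0.35) − (0.00)(0.55) = 0.0525
  C_32 = −[(0.70)(-0.35) − (0.00)(-0.20)] = 0.2450
  C_33 = (0.70)(0.55) − (-0.15)(-0.20) = 0.3550
det(I−A) = Σ_j (I−A)_1j·C_1j = (0.70)(0.2950) + (-0.15)(0.2600) + (0.00)(0.2400) = 0.1675
adj(I−A) = Cᵀ =
  [ 0.2950   0.0900   0.0525]
  [ 0.2600   0.4200   0.2450]
  [ 0.2400   0.1300   0.3550]
(I − A)⁻¹ = adj(I−A) / det(I−A) ≈
  [   1.7612     0.5373     0.3134]
  [   1.5522     2.5075     1.4627]
  [   1.4328     0.7761     2.1194]
x = (I − A)⁻¹ d = adj(I−A)·d / det(I−A), with det(I−A) = 0.1675:
  x_1 = (0.2950·260 + 0.0900·430 + 0.0525·370) / 0.1675 = 134.825 / 0.1675 ≈ 804.9
  x_2 = (0.2600·260 + 0.4200·430 + 0.2450·370) / 0.1675 = 338.85 / 0.1675 ≈ 2023.0
  x_3 = (0.2400·260 + 0.1300·430 + 0.3550·370) / 0.1675 = 249.65 / 0.1675 ≈ 1490.4

x_1 = 804.9, x_2 = 2023.0, x_3 = 1490.4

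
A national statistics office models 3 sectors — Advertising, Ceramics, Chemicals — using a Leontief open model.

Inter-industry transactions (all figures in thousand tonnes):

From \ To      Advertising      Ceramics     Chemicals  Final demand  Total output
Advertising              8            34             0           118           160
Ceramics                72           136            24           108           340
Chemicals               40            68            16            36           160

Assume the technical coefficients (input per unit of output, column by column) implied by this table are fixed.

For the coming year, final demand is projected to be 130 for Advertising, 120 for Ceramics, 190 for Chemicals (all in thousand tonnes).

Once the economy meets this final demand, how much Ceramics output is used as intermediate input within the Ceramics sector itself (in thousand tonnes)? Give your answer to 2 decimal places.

z_22 = 170.09

Technical coefficients a_ij = z_ij / X_j:
  a_11 = 8/160 = 0.05, a_21 = 72/160 = 0.45, a_31 = 40/160 = 0.25
  a_12 = 34/340 = 0.10, a_22 = 136/340 = 0.40, a_32 = 68/340 = 0.20
  a_13 = 0/160 = 0.00, a_23 = 24/160 = 0.15, a_33 = 16/160 = 0.10
I − A =
  [   0.95    -0.10     0.00]
  [  -0.45     0.60    -0.15]
  [  -0.25    -0.20     0.90]
Cofactors of I−A, C_ij = (−1)^(i+j)·(minor ij) (rows/columns in the sector order above):
  C_11 = (0.60)(0.90) − (-0.15)(-0.20) = 0.5100
  C_12 = −[(-0.45)(0.90) − (-0.15)(-0.25)] = 0.4425
  C_13 = (-0.45)(-0.20) − (0.60)(-0.25) = 0.2400
  C_21 = −[(-0.10)(0.90) − (0.00)(-0.20)] = 0.0900
  C_22 = (0.95)(0.90) − (0.00)(-0.25) = 0.8550
  C_23 = −[(0.95)(-0.20) − (-0.10)(-0.25)] = 0.2150
  C_31 = (-0.10)(-0.15) − (0.00)(0.60) = 0.0150
  C_32 = −[(0.95)(-0.15) − (0.00)(-0.45)] = 0.1425
  C_33 = (0.95)(0.60) − (-0.10)(-0.45) = 0.5250
det(I−A) = Σ_j (I−A)_1j·C_1j = (0.95)(0.5100) + (-0.10)(0.4425) + (0.00)(0.2400) = 0.44025
adj(I−A) = Cᵀ =
  [ 0.5100   0.0900   0.0150]
  [ 0.4425   0.8550   0.1425]
  [ 0.2400   0.2150   0.5250]
(I − A)⁻¹ = adj(I−A) / det(I−A) ≈
  [   1.1584     0.2044     0.0341]
  [   1.0051     1.9421     0.3237]
  [   0.5451     0.4884     1.1925]
First solve x = (I − A)⁻¹ d = adj(I−A)·d / det(I−A); in particular x_2 = (0.4425·130 + 0.8550·120 + 0.1425·190) / 0.44025 = 187.20 / 0.44025 ≈ 425.2129.
Intermediate flow from 2 to 2: z_22 = a_22 · x_2 = 0.40 × 187.20 / 0.44025 = 74.88 / 0.44025 ≈ 170.09.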